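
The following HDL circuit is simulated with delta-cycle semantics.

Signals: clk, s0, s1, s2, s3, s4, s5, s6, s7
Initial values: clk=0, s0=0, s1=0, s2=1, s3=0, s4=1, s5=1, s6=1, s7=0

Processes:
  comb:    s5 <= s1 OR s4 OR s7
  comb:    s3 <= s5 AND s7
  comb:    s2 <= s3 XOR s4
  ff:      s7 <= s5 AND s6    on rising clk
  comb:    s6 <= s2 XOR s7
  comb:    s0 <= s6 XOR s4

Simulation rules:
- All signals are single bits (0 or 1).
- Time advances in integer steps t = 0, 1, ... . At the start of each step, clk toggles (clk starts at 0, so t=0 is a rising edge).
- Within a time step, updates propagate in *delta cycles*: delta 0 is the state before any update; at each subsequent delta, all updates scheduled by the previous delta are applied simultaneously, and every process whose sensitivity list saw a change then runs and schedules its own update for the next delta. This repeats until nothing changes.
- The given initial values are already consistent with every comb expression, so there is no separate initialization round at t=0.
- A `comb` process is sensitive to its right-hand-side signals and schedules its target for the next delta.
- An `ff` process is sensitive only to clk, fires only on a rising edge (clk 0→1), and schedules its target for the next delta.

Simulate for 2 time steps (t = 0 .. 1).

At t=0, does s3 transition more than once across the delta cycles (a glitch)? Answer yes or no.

no

[bits: s4,s6,clk,s0,s3,s2,s7,s5,s1]
t=0: Δ0=110001010 Δ1=111001010 Δ2=111001110 Δ3=101011110 Δ4=101110110 Δ5=111110110 Δ6=111010110 | 6Δ
t=1: Δ0=111010110 Δ1=110010110 | 1Δ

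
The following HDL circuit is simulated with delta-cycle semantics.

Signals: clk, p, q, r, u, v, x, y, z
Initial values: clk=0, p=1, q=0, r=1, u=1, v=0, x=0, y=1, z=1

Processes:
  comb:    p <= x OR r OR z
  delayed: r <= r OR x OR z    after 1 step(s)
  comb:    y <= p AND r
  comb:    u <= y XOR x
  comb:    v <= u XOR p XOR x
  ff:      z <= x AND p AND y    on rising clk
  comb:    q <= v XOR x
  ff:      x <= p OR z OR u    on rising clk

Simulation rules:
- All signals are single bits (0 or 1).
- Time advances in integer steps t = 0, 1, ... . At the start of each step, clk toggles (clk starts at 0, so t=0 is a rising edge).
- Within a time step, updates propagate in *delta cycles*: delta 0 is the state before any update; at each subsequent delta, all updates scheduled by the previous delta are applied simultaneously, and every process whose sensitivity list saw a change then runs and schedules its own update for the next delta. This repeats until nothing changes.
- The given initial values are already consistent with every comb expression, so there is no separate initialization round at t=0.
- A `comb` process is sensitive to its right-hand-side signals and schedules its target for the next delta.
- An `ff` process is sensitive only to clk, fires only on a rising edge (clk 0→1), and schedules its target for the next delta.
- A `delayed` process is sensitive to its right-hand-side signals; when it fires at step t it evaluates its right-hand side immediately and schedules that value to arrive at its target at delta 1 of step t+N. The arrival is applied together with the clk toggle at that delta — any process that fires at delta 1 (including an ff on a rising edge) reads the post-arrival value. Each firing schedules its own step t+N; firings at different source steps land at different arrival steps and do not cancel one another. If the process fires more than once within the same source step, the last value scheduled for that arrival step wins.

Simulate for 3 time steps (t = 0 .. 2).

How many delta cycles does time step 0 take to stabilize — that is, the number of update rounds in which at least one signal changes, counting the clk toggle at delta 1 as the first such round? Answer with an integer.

5

[bits: y,z,r,v,p,q,u,x,clk]
t=0: Δ0=111010100 Δ1=111010101 Δ2=101010111 Δ3=101111011 Δ4=101010011 Δ5=101011011 | 5Δ
t=1: Δ0=101011011 Δ1=101011010 | 1Δ
t=2: Δ0=101011010 Δ1=101011011 Δ2=111011011 | 2Δ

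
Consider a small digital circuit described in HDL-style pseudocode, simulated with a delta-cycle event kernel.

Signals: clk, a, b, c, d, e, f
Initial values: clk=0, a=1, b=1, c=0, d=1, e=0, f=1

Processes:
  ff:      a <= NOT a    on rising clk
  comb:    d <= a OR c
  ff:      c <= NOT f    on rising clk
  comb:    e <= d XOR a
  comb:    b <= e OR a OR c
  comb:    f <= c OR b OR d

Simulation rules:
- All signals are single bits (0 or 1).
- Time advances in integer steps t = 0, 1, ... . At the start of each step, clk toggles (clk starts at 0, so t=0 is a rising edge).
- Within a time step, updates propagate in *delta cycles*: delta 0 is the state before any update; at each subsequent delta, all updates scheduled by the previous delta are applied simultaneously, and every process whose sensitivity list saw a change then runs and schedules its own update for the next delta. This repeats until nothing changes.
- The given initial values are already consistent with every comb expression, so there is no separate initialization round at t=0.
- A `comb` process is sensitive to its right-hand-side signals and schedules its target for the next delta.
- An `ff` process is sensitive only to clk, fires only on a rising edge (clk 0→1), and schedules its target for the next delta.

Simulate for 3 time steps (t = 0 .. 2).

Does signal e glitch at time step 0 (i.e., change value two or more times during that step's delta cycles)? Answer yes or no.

[bits: d,a,e,b,clk,f,c]
t=0: Δ0=1101010 Δ1=1101110 Δ2=1001110 Δ3=0010110 Δ4=0001100 Δ5=0000110 Δ6=0000100 | 6Δ
t=1: Δ0=0000100 Δ1=0000000 | 1Δ
t=2: Δ0=0000000 Δ1=0000100 Δ2=0100101 Δ3=1111111 Δ4=1101111 | 4Δ

yes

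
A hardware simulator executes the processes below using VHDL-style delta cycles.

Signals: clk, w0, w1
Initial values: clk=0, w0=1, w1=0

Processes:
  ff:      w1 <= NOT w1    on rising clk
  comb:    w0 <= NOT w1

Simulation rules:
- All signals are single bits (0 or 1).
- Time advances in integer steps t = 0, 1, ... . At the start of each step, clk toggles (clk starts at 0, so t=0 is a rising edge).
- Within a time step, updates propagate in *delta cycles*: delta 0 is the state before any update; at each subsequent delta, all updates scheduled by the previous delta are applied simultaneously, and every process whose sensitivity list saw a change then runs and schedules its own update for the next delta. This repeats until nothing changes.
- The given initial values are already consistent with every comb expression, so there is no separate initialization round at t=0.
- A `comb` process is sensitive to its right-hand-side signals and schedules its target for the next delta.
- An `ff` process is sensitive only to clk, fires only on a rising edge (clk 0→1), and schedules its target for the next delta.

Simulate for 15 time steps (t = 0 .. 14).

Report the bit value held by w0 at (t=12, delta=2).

1

t=0 Δ0: w0=1 w1=0 clk=0
  Δ1: clk:0→1
  Δ2: w1:0→1
  Δ3: w0:1→0
  (3Δ to stable)
t=1 Δ0: w0=0 w1=1 clk=1
  Δ1: clk:1→0
  (1Δ to stable)
t=2 Δ0: w0=0 w1=1 clk=0
  Δ1: clk:0→1
  Δ2: w1:1→0
  Δ3: w0:0→1
  (3Δ to stable)
t=3 Δ0: w0=1 w1=0 clk=1
  Δ1: clk:1→0
  (1Δ to stable)
t=4 Δ0: w0=1 w1=0 clk=0
  Δ1: clk:0→1
  Δ2: w1:0→1
  Δ3: w0:1→0
  (3Δ to stable)
t=5 Δ0: w0=0 w1=1 clk=1
  Δ1: clk:1→0
  (1Δ to stable)
t=6 Δ0: w0=0 w1=1 clk=0
  Δ1: clk:0→1
  Δ2: w1:1→0
  Δ3: w0:0→1
  (3Δ to stable)
t=7 Δ0: w0=1 w1=0 clk=1
  Δ1: clk:1→0
  (1Δ to stable)
t=8 Δ0: w0=1 w1=0 clk=0
  Δ1: clk:0→1
  Δ2: w1:0→1
  Δ3: w0:1→0
  (3Δ to stable)
t=9 Δ0: w0=0 w1=1 clk=1
  Δ1: clk:1→0
  (1Δ to stable)
t=10 Δ0: w0=0 w1=1 clk=0
  Δ1: clk:0→1
  Δ2: w1:1→0
  Δ3: w0:0→1
  (3Δ to stable)
t=11 Δ0: w0=1 w1=0 clk=1
  Δ1: clk:1→0
  (1Δ to stable)
t=12 Δ0: w0=1 w1=0 clk=0
  Δ1: clk:0→1
  Δ2: w1:0→1
  Δ3: w0:1→0
  (3Δ to stable)
t=13 Δ0: w0=0 w1=1 clk=1
  Δ1: clk:1→0
  (1Δ to stable)
t=14 Δ0: w0=0 w1=1 clk=0
  Δ1: clk:0→1
  Δ2: w1:1→0
  Δ3: w0:0→1
  (3Δ to stable)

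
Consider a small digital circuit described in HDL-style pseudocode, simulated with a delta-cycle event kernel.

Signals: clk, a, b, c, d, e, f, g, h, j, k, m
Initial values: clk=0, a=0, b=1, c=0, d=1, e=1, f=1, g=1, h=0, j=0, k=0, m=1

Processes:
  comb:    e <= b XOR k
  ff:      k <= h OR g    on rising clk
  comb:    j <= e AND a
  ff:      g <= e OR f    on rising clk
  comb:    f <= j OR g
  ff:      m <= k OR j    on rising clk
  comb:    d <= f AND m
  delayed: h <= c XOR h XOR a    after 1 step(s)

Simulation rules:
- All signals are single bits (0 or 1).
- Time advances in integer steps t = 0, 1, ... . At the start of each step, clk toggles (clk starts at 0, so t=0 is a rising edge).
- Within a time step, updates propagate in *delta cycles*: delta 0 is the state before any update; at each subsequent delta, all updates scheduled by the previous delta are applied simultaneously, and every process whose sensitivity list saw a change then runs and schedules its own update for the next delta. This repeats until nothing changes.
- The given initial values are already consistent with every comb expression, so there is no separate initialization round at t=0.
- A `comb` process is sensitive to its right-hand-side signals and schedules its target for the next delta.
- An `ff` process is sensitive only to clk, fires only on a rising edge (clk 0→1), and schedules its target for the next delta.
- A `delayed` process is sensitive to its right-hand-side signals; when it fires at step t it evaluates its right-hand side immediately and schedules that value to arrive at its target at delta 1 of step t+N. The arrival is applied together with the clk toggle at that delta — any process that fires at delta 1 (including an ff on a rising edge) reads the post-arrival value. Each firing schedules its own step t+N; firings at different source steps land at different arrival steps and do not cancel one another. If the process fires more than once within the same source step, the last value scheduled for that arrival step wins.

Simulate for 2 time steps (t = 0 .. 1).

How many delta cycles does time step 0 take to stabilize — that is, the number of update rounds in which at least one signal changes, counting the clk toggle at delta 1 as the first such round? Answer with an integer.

[bits: h,f,j,g,a,k,c,b,d,m,e,clk]
t=0: Δ0=010100011110 Δ1=010100011111 Δ2=010101011011 Δ3=010101010001 | 3Δ
t=1: Δ0=010101010001 Δ1=010101010000 | 1Δ

3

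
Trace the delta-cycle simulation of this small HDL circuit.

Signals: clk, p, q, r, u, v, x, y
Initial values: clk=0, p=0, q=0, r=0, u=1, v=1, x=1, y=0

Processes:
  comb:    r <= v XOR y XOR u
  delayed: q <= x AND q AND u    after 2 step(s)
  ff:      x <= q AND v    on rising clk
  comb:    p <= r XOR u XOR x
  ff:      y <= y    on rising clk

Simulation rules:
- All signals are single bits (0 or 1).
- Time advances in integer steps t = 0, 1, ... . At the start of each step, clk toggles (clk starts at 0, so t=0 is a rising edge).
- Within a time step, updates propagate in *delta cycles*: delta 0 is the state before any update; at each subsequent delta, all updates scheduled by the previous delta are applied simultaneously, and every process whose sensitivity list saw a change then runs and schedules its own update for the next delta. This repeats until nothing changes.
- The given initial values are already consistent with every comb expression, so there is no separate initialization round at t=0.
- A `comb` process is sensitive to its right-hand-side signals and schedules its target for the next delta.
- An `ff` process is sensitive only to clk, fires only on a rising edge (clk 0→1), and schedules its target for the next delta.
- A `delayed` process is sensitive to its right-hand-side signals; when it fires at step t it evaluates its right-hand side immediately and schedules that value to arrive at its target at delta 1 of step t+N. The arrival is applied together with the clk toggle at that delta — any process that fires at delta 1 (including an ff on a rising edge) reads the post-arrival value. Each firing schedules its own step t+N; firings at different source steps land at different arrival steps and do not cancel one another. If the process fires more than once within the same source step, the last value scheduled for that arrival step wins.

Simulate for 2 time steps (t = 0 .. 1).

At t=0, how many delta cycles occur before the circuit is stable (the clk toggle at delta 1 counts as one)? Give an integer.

t=0 Δ0: y=0 r=0 v=1 x=1 u=1 p=0 clk=0 q=0
  Δ1: clk:0→1
  Δ2: x:1→0
  Δ3: p:0→1
  (3Δ to stable)
t=1 Δ0: y=0 r=0 v=1 x=0 u=1 p=1 clk=1 q=0
  Δ1: clk:1→0
  (1Δ to stable)

3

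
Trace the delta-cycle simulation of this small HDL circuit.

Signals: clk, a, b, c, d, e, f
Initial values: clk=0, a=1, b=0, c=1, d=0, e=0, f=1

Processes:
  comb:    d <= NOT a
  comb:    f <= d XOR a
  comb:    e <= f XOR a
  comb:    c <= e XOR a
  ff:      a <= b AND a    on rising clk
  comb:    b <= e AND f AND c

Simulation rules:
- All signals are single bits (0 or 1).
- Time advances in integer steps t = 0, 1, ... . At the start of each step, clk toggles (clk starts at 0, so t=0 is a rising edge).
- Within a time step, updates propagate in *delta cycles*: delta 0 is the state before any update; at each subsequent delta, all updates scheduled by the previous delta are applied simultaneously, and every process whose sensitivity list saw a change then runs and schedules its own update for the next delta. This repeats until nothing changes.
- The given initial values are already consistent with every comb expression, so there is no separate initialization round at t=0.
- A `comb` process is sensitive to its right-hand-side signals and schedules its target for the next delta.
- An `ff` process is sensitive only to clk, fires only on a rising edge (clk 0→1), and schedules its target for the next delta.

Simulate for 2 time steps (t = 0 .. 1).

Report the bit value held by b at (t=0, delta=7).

[bits: f,e,c,b,d,clk,a]
t=0: Δ0=1010001 Δ1=1010011 Δ2=1010010 Δ3=0100110 Δ4=1010110 Δ5=1100110 Δ6=1110110 Δ7=1111110 | 7Δ
t=1: Δ0=1111110 Δ1=1111100 | 1Δ

1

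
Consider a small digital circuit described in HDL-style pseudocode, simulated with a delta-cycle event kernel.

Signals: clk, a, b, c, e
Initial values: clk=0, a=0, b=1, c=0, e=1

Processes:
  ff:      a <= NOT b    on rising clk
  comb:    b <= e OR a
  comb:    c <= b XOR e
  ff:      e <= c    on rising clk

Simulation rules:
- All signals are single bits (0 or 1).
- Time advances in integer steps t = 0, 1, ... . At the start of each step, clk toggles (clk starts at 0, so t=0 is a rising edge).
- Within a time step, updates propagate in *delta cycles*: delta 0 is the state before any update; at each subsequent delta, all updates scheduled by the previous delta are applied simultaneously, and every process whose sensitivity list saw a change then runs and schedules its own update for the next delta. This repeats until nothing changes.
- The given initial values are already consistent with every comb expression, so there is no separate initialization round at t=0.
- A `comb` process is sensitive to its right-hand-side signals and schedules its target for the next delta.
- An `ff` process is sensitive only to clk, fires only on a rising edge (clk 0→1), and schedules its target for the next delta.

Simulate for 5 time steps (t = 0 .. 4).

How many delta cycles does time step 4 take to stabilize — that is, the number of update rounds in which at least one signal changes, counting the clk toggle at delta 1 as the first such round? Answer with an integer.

3

t=0 Δ0: a=0 clk=0 e=1 c=0 b=1
  Δ1: clk:0→1
  Δ2: e:1→0
  Δ3: c:0→1, b:1→0
  Δ4: c:1→0
  (4Δ to stable)
t=1 Δ0: a=0 clk=1 e=0 c=0 b=0
  Δ1: clk:1→0
  (1Δ to stable)
t=2 Δ0: a=0 clk=0 e=0 c=0 b=0
  Δ1: clk:0→1
  Δ2: a:0→1
  Δ3: b:0→1
  Δ4: c:0→1
  (4Δ to stable)
t=3 Δ0: a=1 clk=1 e=0 c=1 b=1
  Δ1: clk:1→0
  (1Δ to stable)
t=4 Δ0: a=1 clk=0 e=0 c=1 b=1
  Δ1: clk:0→1
  Δ2: a:1→0, e:0→1
  Δ3: c:1→0
  (3Δ to stable)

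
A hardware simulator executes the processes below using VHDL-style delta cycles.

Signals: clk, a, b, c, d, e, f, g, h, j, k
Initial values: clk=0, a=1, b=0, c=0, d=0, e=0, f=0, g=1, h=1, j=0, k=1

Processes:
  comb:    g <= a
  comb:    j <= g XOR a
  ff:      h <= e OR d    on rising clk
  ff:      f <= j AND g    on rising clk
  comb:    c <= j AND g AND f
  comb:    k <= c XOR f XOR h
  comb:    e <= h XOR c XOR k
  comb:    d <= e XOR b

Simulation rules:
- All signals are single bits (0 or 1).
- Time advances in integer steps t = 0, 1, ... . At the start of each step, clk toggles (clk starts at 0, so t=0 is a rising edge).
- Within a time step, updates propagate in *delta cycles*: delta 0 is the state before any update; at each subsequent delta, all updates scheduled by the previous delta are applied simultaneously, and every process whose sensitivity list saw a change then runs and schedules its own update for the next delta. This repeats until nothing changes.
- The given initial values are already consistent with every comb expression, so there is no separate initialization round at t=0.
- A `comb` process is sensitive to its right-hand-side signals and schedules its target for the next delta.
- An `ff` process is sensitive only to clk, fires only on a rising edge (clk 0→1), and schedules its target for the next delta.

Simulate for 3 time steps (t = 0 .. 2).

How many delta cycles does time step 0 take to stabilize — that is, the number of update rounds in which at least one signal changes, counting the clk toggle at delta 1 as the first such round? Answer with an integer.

t=0 Δ0: b=0 e=0 a=1 k=1 f=0 h=1 d=0 j=0 g=1 c=0 clk=0
  Δ1: clk:0→1
  Δ2: h:1→0
  Δ3: e:0→1, k:1→0
  Δ4: e:1→0, d:0→1
  Δ5: d:1→0
  (5Δ to stable)
t=1 Δ0: b=0 e=0 a=1 k=0 f=0 h=0 d=0 j=0 g=1 c=0 clk=1
  Δ1: clk:1→0
  (1Δ to stable)
t=2 Δ0: b=0 e=0 a=1 k=0 f=0 h=0 d=0 j=0 g=1 c=0 clk=0
  Δ1: clk:0→1
  (1Δ to stable)

5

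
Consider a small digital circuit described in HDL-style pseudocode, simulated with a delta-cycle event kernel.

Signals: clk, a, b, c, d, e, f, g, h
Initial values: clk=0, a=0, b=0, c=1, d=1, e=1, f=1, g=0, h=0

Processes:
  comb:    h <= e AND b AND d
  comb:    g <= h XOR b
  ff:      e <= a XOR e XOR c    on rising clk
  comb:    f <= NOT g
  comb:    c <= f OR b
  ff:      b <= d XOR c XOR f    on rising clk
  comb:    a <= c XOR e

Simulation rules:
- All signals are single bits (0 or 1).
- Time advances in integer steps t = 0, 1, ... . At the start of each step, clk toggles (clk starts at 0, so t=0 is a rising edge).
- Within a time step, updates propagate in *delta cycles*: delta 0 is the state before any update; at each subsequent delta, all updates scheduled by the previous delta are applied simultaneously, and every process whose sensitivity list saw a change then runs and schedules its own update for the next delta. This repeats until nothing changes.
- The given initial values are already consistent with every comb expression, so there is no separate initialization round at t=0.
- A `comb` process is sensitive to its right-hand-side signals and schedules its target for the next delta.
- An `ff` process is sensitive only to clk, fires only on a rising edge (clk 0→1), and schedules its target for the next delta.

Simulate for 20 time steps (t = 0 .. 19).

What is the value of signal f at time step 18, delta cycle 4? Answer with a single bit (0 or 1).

[bits: clk,c,e,h,f,d,a,b,g]
t=0: Δ0=011011000 Δ1=111011000 Δ2=110011010 Δ3=110011111 Δ4=110001111 | 4Δ
t=1: Δ0=110001111 Δ1=010001111 | 1Δ
t=2: Δ0=010001111 Δ1=110001111 Δ2=110001101 Δ3=100001100 Δ4=100011000 Δ5=110011000 Δ6=110011100 | 6Δ
t=3: Δ0=110011100 Δ1=010011100 | 1Δ
t=4: Δ0=010011100 Δ1=110011100 Δ2=110011110 Δ3=110011111 Δ4=110001111 | 4Δ
t=5: Δ0=110001111 Δ1=010001111 | 1Δ
t=6: Δ0=010001111 Δ1=110001111 Δ2=110001101 Δ3=100001100 Δ4=100011000 Δ5=110011000 Δ6=110011100 | 6Δ
t=7: Δ0=110011100 Δ1=010011100 | 1Δ
t=8: Δ0=010011100 Δ1=110011100 Δ2=110011110 Δ3=110011111 Δ4=110001111 | 4Δ
t=9: Δ0=110001111 Δ1=010001111 | 1Δ
t=10: Δ0=010001111 Δ1=110001111 Δ2=110001101 Δ3=100001100 Δ4=100011000 Δ5=110011000 Δ6=110011100 | 6Δ
t=11: Δ0=110011100 Δ1=010011100 | 1Δ
t=12: Δ0=010011100 Δ1=110011100 Δ2=110011110 Δ3=110011111 Δ4=110001111 | 4Δ
t=13: Δ0=110001111 Δ1=010001111 | 1Δ
t=14: Δ0=010001111 Δ1=110001111 Δ2=110001101 Δ3=100001100 Δ4=100011000 Δ5=110011000 Δ6=110011100 | 6Δ
t=15: Δ0=110011100 Δ1=010011100 | 1Δ
t=16: Δ0=010011100 Δ1=110011100 Δ2=110011110 Δ3=110011111 Δ4=110001111 | 4Δ
t=17: Δ0=110001111 Δ1=010001111 | 1Δ
t=18: Δ0=010001111 Δ1=110001111 Δ2=110001101 Δ3=100001100 Δ4=100011000 Δ5=110011000 Δ6=110011100 | 6Δ
t=19: Δ0=110011100 Δ1=010011100 | 1Δ

1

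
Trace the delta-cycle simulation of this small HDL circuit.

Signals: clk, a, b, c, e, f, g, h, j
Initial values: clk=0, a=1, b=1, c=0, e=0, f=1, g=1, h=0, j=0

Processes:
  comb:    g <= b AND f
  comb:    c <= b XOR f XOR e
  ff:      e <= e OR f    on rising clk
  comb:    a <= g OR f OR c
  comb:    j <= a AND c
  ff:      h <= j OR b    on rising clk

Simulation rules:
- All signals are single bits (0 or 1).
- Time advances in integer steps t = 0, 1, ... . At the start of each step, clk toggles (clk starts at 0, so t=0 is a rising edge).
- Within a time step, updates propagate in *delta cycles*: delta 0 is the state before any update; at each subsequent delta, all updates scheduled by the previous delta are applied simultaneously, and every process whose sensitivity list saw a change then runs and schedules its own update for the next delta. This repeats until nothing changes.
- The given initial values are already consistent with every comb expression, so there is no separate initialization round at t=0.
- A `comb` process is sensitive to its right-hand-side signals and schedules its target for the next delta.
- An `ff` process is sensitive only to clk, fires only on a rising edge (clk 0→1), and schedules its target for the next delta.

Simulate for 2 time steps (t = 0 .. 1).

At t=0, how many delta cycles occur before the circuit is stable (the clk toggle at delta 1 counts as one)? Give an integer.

t=0 Δ0: g=1 j=0 f=1 e=0 a=1 b=1 h=0 clk=0 c=0
  Δ1: clk:0→1
  Δ2: e:0→1, h:0→1
  Δ3: c:0→1
  Δ4: j:0→1
  (4Δ to stable)
t=1 Δ0: g=1 j=1 f=1 e=1 a=1 b=1 h=1 clk=1 c=1
  Δ1: clk:1→0
  (1Δ to stable)

4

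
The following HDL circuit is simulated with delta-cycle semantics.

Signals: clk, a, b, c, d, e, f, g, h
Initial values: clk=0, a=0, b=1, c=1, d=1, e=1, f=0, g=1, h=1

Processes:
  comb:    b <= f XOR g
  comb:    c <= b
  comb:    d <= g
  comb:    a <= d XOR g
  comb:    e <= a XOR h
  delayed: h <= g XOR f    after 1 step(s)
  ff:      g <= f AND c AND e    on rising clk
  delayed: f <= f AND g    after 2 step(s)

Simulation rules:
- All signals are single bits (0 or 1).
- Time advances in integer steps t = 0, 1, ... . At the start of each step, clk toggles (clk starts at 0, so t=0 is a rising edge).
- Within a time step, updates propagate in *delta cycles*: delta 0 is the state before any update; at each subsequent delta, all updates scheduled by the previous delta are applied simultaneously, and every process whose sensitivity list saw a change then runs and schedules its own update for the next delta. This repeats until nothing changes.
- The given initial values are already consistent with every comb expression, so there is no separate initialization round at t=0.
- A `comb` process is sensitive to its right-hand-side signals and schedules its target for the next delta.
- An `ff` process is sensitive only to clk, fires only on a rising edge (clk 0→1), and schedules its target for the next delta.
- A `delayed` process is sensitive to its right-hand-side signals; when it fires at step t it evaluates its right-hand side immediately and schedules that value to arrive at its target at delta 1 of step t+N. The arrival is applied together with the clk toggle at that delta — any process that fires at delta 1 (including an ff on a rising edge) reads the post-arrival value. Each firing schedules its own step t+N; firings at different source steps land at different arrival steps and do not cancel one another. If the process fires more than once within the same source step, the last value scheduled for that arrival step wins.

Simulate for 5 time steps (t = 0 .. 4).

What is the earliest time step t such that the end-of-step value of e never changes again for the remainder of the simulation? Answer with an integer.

[bits: e,a,d,f,b,c,h,g,clk]
t=0: Δ0=101011110 Δ1=101011111 Δ2=101011101 Δ3=110001101 Δ4=000000101 Δ5=100000101 | 5Δ
t=1: Δ0=100000101 Δ1=100000000 Δ2=000000000 | 2Δ
t=2: Δ0=000000000 Δ1=000000001 | 1Δ
t=3: Δ0=000000001 Δ1=000000000 | 1Δ
t=4: Δ0=000000000 Δ1=000000001 | 1Δ

1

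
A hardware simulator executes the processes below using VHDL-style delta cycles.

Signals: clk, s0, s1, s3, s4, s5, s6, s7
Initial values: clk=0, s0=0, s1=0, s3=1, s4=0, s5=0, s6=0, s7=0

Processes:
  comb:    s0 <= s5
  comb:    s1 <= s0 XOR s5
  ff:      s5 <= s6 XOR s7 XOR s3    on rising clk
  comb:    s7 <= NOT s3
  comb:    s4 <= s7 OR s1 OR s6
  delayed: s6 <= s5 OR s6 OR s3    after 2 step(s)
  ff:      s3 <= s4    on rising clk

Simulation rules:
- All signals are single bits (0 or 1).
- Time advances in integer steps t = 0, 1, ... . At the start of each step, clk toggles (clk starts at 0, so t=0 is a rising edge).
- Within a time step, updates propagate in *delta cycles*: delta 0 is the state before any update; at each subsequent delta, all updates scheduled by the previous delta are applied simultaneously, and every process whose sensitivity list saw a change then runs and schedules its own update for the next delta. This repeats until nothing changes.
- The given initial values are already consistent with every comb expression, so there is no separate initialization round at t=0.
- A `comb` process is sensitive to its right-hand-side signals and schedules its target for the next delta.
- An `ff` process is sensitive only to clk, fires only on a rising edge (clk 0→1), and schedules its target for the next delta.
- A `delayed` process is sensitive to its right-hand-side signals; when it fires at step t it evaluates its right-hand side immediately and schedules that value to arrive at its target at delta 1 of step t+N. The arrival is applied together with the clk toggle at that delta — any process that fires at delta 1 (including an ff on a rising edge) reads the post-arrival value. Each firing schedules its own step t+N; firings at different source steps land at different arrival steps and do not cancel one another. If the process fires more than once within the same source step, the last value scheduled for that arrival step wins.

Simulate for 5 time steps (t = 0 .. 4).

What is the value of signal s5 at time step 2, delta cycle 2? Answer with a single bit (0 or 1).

0

[bits: s5,s0,s3,s1,clk,s4,s6,s7]
t=0: Δ0=00100000 Δ1=00101000 Δ2=10001000 Δ3=11011001 Δ4=11001101 | 4Δ
t=1: Δ0=11001101 Δ1=11000101 | 1Δ
t=2: Δ0=11000101 Δ1=11001111 Δ2=01101111 Δ3=00111110 Δ4=00101110 | 4Δ
t=3: Δ0=00101110 Δ1=00100110 | 1Δ
t=4: Δ0=00100110 Δ1=00101110 | 1Δ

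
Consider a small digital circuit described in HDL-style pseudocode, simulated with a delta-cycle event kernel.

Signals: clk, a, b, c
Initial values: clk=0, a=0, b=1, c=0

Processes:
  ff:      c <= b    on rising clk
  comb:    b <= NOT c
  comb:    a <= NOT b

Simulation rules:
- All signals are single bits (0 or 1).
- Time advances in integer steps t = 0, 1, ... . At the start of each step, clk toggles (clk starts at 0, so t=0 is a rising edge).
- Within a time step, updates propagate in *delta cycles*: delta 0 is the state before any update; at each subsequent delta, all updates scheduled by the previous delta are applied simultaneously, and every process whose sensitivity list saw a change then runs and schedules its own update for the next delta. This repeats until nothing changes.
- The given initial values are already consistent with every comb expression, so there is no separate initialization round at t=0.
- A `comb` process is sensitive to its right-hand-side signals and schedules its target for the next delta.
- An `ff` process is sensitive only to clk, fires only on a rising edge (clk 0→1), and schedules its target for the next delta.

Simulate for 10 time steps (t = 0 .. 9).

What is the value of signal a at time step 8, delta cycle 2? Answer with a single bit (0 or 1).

t=0 Δ0: clk=0 a=0 b=1 c=0
  Δ1: clk:0→1
  Δ2: c:0→1
  Δ3: b:1→0
  Δ4: a:0→1
  (4Δ to stable)
t=1 Δ0: clk=1 a=1 b=0 c=1
  Δ1: clk:1→0
  (1Δ to stable)
t=2 Δ0: clk=0 a=1 b=0 c=1
  Δ1: clk:0→1
  Δ2: c:1→0
  Δ3: b:0→1
  Δ4: a:1→0
  (4Δ to stable)
t=3 Δ0: clk=1 a=0 b=1 c=0
  Δ1: clk:1→0
  (1Δ to stable)
t=4 Δ0: clk=0 a=0 b=1 c=0
  Δ1: clk:0→1
  Δ2: c:0→1
  Δ3: b:1→0
  Δ4: a:0→1
  (4Δ to stable)
t=5 Δ0: clk=1 a=1 b=0 c=1
  Δ1: clk:1→0
  (1Δ to stable)
t=6 Δ0: clk=0 a=1 b=0 c=1
  Δ1: clk:0→1
  Δ2: c:1→0
  Δ3: b:0→1
  Δ4: a:1→0
  (4Δ to stable)
t=7 Δ0: clk=1 a=0 b=1 c=0
  Δ1: clk:1→0
  (1Δ to stable)
t=8 Δ0: clk=0 a=0 b=1 c=0
  Δ1: clk:0→1
  Δ2: c:0→1
  Δ3: b:1→0
  Δ4: a:0→1
  (4Δ to stable)
t=9 Δ0: clk=1 a=1 b=0 c=1
  Δ1: clk:1→0
  (1Δ to stable)

0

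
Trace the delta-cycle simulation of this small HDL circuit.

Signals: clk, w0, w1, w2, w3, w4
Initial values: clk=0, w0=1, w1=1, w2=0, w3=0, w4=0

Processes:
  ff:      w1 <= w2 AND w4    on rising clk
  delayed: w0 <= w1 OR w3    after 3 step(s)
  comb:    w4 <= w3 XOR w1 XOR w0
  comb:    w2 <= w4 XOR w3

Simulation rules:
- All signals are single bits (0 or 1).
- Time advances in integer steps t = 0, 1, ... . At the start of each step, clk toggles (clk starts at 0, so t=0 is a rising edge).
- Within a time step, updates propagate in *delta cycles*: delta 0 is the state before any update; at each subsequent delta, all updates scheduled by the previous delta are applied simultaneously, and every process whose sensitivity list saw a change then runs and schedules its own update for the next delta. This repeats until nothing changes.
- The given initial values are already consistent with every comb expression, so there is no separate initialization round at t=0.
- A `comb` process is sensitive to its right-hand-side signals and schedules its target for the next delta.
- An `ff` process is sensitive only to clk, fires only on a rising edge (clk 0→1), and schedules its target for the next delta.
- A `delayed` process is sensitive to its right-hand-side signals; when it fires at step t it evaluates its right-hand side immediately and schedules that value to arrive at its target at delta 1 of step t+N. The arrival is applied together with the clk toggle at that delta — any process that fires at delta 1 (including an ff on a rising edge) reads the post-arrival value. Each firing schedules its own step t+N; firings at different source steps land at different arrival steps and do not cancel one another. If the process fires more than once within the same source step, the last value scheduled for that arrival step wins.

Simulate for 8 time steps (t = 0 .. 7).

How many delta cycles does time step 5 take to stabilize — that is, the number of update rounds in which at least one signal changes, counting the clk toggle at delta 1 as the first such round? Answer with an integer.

3

t0.Δ0 w3=0 w0=1 w2=0 clk=0 w1=1 w4=0
t0.Δ1 w3=0 w0=1 w2=0 clk=1 w1=1 w4=0
t0.Δ2 w3=0 w0=1 w2=0 clk=1 w1=0 w4=0
t0.Δ3 w3=0 w0=1 w2=0 clk=1 w1=0 w4=1
t0.Δ4 w3=0 w0=1 w2=1 clk=1 w1=0 w4=1
t1.Δ0 w3=0 w0=1 w2=1 clk=1 w1=0 w4=1
t1.Δ1 w3=0 w0=1 w2=1 clk=0 w1=0 w4=1
t2.Δ0 w3=0 w0=1 w2=1 clk=0 w1=0 w4=1
t2.Δ1 w3=0 w0=1 w2=1 clk=1 w1=0 w4=1
t2.Δ2 w3=0 w0=1 w2=1 clk=1 w1=1 w4=1
t2.Δ3 w3=0 w0=1 w2=1 clk=1 w1=1 w4=0
t2.Δ4 w3=0 w0=1 w2=0 clk=1 w1=1 w4=0
t3.Δ0 w3=0 w0=1 w2=0 clk=1 w1=1 w4=0
t3.Δ1 w3=0 w0=0 w2=0 clk=0 w1=1 w4=0
t3.Δ2 w3=0 w0=0 w2=0 clk=0 w1=1 w4=1
t3.Δ3 w3=0 w0=0 w2=1 clk=0 w1=1 w4=1
t4.Δ0 w3=0 w0=0 w2=1 clk=0 w1=1 w4=1
t4.Δ1 w3=0 w0=0 w2=1 clk=1 w1=1 w4=1
t5.Δ0 w3=0 w0=0 w2=1 clk=1 w1=1 w4=1
t5.Δ1 w3=0 w0=1 w2=1 clk=0 w1=1 w4=1
t5.Δ2 w3=0 w0=1 w2=1 clk=0 w1=1 w4=0
t5.Δ3 w3=0 w0=1 w2=0 clk=0 w1=1 w4=0
t6.Δ0 w3=0 w0=1 w2=0 clk=0 w1=1 w4=0
t6.Δ1 w3=0 w0=1 w2=0 clk=1 w1=1 w4=0
t6.Δ2 w3=0 w0=1 w2=0 clk=1 w1=0 w4=0
t6.Δ3 w3=0 w0=1 w2=0 clk=1 w1=0 w4=1
t6.Δ4 w3=0 w0=1 w2=1 clk=1 w1=0 w4=1
t7.Δ0 w3=0 w0=1 w2=1 clk=1 w1=0 w4=1
t7.Δ1 w3=0 w0=1 w2=1 clk=0 w1=0 w4=1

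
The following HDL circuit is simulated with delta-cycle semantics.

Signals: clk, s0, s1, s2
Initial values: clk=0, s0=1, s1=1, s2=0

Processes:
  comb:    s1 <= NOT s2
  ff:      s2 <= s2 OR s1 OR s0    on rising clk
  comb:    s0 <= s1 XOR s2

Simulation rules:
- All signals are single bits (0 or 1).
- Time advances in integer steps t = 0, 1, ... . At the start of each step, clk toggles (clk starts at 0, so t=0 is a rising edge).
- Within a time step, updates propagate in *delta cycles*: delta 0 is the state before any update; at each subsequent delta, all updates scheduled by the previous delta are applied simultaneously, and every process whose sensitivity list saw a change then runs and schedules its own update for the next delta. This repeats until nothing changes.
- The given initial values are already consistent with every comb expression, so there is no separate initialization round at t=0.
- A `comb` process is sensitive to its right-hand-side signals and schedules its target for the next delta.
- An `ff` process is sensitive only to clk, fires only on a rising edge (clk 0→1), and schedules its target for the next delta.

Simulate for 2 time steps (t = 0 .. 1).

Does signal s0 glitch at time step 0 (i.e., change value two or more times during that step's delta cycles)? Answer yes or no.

yes

t0.Δ0 clk=0 s1=1 s0=1 s2=0
t0.Δ1 clk=1 s1=1 s0=1 s2=0
t0.Δ2 clk=1 s1=1 s0=1 s2=1
t0.Δ3 clk=1 s1=0 s0=0 s2=1
t0.Δ4 clk=1 s1=0 s0=1 s2=1
t1.Δ0 clk=1 s1=0 s0=1 s2=1
t1.Δ1 clk=0 s1=0 s0=1 s2=1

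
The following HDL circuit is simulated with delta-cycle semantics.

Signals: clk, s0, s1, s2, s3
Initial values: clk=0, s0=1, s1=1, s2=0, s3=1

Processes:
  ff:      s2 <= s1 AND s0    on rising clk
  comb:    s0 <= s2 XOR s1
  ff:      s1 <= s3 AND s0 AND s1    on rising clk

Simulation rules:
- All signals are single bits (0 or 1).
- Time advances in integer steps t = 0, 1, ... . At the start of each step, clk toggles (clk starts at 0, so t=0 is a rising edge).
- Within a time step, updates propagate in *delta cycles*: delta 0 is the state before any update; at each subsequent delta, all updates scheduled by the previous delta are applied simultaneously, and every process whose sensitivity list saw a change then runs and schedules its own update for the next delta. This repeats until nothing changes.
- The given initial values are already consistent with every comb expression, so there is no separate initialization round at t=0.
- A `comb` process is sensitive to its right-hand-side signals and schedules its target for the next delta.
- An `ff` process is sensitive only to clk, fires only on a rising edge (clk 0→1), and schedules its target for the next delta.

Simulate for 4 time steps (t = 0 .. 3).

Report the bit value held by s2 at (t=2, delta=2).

0

t=0 Δ0: s1=1 clk=0 s0=1 s3=1 s2=0
  Δ1: clk:0→1
  Δ2: s2:0→1
  Δ3: s0:1→0
  (3Δ to stable)
t=1 Δ0: s1=1 clk=1 s0=0 s3=1 s2=1
  Δ1: clk:1→0
  (1Δ to stable)
t=2 Δ0: s1=1 clk=0 s0=0 s3=1 s2=1
  Δ1: clk:0→1
  Δ2: s1:1→0, s2:1→0
  (2Δ to stable)
t=3 Δ0: s1=0 clk=1 s0=0 s3=1 s2=0
  Δ1: clk:1→0
  (1Δ to stable)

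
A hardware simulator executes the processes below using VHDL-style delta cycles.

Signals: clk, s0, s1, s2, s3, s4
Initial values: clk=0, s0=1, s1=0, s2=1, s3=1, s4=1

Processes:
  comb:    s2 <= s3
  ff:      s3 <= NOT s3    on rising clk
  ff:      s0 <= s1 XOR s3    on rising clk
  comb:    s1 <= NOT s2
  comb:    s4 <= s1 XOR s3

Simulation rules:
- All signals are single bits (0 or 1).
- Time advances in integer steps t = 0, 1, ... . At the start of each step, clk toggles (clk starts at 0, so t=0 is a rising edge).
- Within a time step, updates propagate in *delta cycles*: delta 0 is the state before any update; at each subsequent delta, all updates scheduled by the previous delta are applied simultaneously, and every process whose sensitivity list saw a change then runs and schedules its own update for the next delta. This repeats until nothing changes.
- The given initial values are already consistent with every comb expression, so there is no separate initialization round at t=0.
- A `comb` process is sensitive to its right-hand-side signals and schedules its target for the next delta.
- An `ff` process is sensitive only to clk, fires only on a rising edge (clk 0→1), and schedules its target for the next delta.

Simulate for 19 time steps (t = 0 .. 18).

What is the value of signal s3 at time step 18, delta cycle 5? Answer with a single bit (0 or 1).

[bits: s2,s4,clk,s3,s0,s1]
t=0: Δ0=110110 Δ1=111110 Δ2=111010 Δ3=001010 Δ4=001011 Δ5=011011 | 5Δ
t=1: Δ0=011011 Δ1=010011 | 1Δ
t=2: Δ0=010011 Δ1=011011 Δ2=011111 Δ3=101111 Δ4=101110 Δ5=111110 | 5Δ
t=3: Δ0=111110 Δ1=110110 | 1Δ
t=4: Δ0=110110 Δ1=111110 Δ2=111010 Δ3=001010 Δ4=001011 Δ5=011011 | 5Δ
t=5: Δ0=011011 Δ1=010011 | 1Δ
t=6: Δ0=010011 Δ1=011011 Δ2=011111 Δ3=101111 Δ4=101110 Δ5=111110 | 5Δ
t=7: Δ0=111110 Δ1=110110 | 1Δ
t=8: Δ0=110110 Δ1=111110 Δ2=111010 Δ3=001010 Δ4=001011 Δ5=011011 | 5Δ
t=9: Δ0=011011 Δ1=010011 | 1Δ
t=10: Δ0=010011 Δ1=011011 Δ2=011111 Δ3=101111 Δ4=101110 Δ5=111110 | 5Δ
t=11: Δ0=111110 Δ1=110110 | 1Δ
t=12: Δ0=110110 Δ1=111110 Δ2=111010 Δ3=001010 Δ4=001011 Δ5=011011 | 5Δ
t=13: Δ0=011011 Δ1=010011 | 1Δ
t=14: Δ0=010011 Δ1=011011 Δ2=011111 Δ3=101111 Δ4=101110 Δ5=111110 | 5Δ
t=15: Δ0=111110 Δ1=110110 | 1Δ
t=16: Δ0=110110 Δ1=111110 Δ2=111010 Δ3=001010 Δ4=001011 Δ5=011011 | 5Δ
t=17: Δ0=011011 Δ1=010011 | 1Δ
t=18: Δ0=010011 Δ1=011011 Δ2=011111 Δ3=101111 Δ4=101110 Δ5=111110 | 5Δ

1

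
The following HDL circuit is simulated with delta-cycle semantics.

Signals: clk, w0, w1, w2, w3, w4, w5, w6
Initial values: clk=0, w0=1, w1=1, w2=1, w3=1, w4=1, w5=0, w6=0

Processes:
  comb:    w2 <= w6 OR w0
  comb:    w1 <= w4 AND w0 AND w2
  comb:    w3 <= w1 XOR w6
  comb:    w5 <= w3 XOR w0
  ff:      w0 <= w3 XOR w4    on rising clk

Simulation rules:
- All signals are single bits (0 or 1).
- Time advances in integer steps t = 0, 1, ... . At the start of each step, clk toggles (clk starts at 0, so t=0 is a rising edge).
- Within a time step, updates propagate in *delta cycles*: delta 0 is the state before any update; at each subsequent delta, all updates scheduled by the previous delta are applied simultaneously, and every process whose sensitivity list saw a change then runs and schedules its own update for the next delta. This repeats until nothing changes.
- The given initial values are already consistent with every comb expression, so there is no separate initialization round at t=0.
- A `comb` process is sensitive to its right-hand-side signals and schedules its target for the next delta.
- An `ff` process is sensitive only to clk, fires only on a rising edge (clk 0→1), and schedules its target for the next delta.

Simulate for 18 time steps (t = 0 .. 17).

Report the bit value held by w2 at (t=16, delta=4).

0

[bits: w3,w4,clk,w5,w0,w6,w1,w2]
t=0: Δ0=11001011 Δ1=11101011 Δ2=11100011 Δ3=11110000 Δ4=01110000 Δ5=01100000 | 5Δ
t=1: Δ0=01100000 Δ1=01000000 | 1Δ
t=2: Δ0=01000000 Δ1=01100000 Δ2=01101000 Δ3=01111001 Δ4=01111011 Δ5=11111011 Δ6=11101011 | 6Δ
t=3: Δ0=11101011 Δ1=11001011 | 1Δ
t=4: Δ0=11001011 Δ1=11101011 Δ2=11100011 Δ3=11110000 Δ4=01110000 Δ5=01100000 | 5Δ
t=5: Δ0=01100000 Δ1=01000000 | 1Δ
t=6: Δ0=01000000 Δ1=01100000 Δ2=01101000 Δ3=01111001 Δ4=01111011 Δ5=11111011 Δ6=11101011 | 6Δ
t=7: Δ0=11101011 Δ1=11001011 | 1Δ
t=8: Δ0=11001011 Δ1=11101011 Δ2=11100011 Δ3=11110000 Δ4=01110000 Δ5=01100000 | 5Δ
t=9: Δ0=01100000 Δ1=01000000 | 1Δ
t=10: Δ0=01000000 Δ1=01100000 Δ2=01101000 Δ3=01111001 Δ4=01111011 Δ5=11111011 Δ6=11101011 | 6Δ
t=11: Δ0=11101011 Δ1=11001011 | 1Δ
t=12: Δ0=11001011 Δ1=11101011 Δ2=11100011 Δ3=11110000 Δ4=01110000 Δ5=01100000 | 5Δ
t=13: Δ0=01100000 Δ1=01000000 | 1Δ
t=14: Δ0=01000000 Δ1=01100000 Δ2=01101000 Δ3=01111001 Δ4=01111011 Δ5=11111011 Δ6=11101011 | 6Δ
t=15: Δ0=11101011 Δ1=11001011 | 1Δ
t=16: Δ0=11001011 Δ1=11101011 Δ2=11100011 Δ3=11110000 Δ4=01110000 Δ5=01100000 | 5Δ
t=17: Δ0=01100000 Δ1=01000000 | 1Δ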